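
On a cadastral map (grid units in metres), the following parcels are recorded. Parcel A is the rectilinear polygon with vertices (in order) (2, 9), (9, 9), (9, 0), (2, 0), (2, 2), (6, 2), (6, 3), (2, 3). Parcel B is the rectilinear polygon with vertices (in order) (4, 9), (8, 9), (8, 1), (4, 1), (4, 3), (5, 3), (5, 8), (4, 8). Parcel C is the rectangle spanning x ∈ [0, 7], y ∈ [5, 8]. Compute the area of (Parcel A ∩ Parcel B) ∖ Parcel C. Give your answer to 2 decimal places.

19.00

|Parcel A ∩ Parcel B| = 25.
|(Parcel A ∩ Parcel B) ∩ Parcel C| = 6.
|(Parcel A ∩ Parcel B) ∖ Parcel C| = 25 − 6 = 19.00.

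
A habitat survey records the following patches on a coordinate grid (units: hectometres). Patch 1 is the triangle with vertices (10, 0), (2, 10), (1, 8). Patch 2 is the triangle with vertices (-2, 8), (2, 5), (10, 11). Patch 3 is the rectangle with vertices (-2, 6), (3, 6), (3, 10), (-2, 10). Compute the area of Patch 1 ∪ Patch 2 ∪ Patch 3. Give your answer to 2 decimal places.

By inclusion–exclusion:
Individual areas: |Patch 1| = 13, |Patch 2| = 24, |Patch 3| = 20.
|Patch 1∩Patch 2| = 5.7157.
|Patch 1∩Patch 3| = 4.1528.
|Patch 2∩Patch 3| = 10.4583.
|Patch 1∩Patch 2∩Patch 3| = 3.5337.
|Patch 1 ∪ Patch 2 ∪ Patch 3| = 57 − 20.3268 + 3.5337 = 40.21.

40.21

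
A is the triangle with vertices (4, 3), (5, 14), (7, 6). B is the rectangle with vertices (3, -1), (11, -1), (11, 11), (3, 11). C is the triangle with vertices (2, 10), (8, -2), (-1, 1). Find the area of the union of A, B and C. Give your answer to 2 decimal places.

122.95

By inclusion–exclusion:
Individual areas: |A| = 15, |B| = 96, |C| = 45.
|A∩B| = 13.4659.
|A∩C| = 1.1538.
|B∩C| = 19.5833.
|A∩B∩C| = 1.1538.
|A ∪ B ∪ C| = 156 − 34.2031 + 1.1538 = 122.95.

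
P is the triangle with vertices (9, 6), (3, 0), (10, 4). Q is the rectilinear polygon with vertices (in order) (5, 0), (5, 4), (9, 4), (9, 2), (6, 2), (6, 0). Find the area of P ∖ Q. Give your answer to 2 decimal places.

|P| = 9, |P∩Q| = 4.7857.
|P ∖ Q| = |P| − |P∩Q| = 9 − 4.7857 = 4.21.

4.21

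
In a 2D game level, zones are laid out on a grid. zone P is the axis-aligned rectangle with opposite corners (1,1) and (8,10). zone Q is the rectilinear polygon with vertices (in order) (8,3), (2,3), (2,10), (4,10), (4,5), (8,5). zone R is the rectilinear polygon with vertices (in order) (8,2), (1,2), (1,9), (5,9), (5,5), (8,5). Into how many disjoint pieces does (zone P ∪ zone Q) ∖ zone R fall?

(zone P ∪ zone Q) ∖ zone R splits into 2 disjoint pieces (area 7, area 19).

2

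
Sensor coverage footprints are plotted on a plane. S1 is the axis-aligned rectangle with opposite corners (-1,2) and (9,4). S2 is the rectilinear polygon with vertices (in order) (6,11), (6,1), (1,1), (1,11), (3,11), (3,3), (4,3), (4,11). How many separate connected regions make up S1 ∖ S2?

S1 ∖ S2 splits into 3 disjoint pieces (area 6, area 1, area 4).

3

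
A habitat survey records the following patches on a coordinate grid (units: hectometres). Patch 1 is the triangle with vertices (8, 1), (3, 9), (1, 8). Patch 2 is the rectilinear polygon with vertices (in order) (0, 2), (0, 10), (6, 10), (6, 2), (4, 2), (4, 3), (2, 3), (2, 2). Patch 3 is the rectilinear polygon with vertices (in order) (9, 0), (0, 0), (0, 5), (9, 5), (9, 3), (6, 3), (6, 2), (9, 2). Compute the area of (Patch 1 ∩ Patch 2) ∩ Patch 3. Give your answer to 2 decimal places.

The region (Patch 1 ∩ Patch 2) ∩ Patch 3 is the polygon with vertices (6,4.2), (6,3), (4,5), (5.5,5).
By the shoelace formula its area is 1.80.

1.80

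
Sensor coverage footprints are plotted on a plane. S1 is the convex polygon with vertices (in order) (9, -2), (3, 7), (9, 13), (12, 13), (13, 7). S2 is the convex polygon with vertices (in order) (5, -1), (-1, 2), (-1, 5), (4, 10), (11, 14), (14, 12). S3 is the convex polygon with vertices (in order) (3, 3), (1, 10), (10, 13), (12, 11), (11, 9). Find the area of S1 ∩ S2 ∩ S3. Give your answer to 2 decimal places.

The intersection is the polygon with vertices (8.5,12.5), (10,13), (12,11), (11,9), (4.778,4.333), (3,7).
By the shoelace formula its area is 35.19.

35.19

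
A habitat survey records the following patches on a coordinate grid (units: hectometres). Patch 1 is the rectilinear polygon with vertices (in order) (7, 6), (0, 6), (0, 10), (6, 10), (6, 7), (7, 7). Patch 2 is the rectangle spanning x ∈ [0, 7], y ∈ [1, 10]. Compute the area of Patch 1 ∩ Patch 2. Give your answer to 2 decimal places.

25.00

The intersection is the polygon with vertices (0,6), (0,10), (6,10), (6,7), (7,7), (7,6).
By the shoelace formula its area is 25.00.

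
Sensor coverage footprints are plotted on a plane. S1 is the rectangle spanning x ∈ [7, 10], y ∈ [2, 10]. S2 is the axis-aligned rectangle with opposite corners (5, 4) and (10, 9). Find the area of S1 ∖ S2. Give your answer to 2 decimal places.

9.00

|S1∩S2|: x∈[7,10], y∈[4,9] → 3·5 = 15.
|S1| = 24.
|S1 ∖ S2| = |S1| − |S1∩S2| = 24 − 15 = 9.00.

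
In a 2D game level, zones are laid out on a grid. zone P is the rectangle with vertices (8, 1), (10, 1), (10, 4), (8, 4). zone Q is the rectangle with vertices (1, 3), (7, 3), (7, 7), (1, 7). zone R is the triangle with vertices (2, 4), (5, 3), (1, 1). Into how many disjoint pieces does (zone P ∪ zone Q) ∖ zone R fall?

(zone P ∪ zone Q) ∖ zone R splits into 2 disjoint pieces (area 6, area 22.3333).

2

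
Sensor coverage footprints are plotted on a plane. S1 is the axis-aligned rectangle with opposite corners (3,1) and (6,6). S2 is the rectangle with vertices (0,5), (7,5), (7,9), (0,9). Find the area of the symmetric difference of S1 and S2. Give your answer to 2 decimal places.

|S1∩S2|: x∈[3,6], y∈[5,6] → 3·1 = 3.
|S1 △ S2| = |S1| + |S2| − 2·|S1∩S2| = 15 + 28 − 6 = 37.00.

37.00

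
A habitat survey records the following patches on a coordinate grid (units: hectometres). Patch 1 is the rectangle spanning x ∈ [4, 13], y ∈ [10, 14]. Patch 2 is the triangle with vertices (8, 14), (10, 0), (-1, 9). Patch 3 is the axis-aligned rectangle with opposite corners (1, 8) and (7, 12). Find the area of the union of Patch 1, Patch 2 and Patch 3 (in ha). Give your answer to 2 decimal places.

94.47

By inclusion–exclusion:
Individual areas: |Patch 1| = 36, |Patch 2| = 68, |Patch 3| = 24.
|Patch 1∩Patch 2| = 12.6984.
|Patch 1∩Patch 3|: x∈[4,7], y∈[10,12] → 3·2 = 6.
|Patch 2∩Patch 3| = 20.7889.
|Patch 1∩Patch 2∩Patch 3| = 5.9556.
|Patch 1 ∪ Patch 2 ∪ Patch 3| = 128 − 39.4873 + 5.9556 = 94.47.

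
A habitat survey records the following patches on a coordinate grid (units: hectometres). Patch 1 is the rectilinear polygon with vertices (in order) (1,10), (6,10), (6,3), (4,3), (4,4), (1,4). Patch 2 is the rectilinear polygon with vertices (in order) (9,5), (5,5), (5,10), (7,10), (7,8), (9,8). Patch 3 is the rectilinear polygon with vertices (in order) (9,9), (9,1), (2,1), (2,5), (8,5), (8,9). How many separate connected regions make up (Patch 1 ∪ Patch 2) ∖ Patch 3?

1

(Patch 1 ∪ Patch 2) ∖ Patch 3 is a single connected region.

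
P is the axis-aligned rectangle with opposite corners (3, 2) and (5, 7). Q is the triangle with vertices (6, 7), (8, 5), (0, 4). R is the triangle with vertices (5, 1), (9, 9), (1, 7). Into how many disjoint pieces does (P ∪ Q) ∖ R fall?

3

(P ∪ Q) ∖ R splits into 3 disjoint pieces (area 1.3333, area 1.1683, area 0.4).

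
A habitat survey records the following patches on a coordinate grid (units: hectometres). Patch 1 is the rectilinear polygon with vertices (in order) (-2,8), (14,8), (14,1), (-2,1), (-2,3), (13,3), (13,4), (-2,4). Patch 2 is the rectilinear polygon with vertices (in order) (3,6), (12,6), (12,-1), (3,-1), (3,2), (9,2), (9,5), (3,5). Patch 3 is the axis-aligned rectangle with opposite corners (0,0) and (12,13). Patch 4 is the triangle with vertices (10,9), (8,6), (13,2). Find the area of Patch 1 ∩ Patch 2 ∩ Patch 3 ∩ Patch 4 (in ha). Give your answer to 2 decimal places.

4.93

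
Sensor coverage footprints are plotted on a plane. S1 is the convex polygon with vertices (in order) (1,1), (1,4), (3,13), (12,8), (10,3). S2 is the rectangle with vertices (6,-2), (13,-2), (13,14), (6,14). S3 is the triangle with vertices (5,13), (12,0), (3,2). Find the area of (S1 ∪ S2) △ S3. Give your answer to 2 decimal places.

108.74

|S1 ∪ S2| = 157.7222.
|(S1 ∪ S2) ∩ S3| = 50.2433.
|(S1 ∪ S2) △ S3| = 157.7222 + 51.5 − 100.4865 = 108.74.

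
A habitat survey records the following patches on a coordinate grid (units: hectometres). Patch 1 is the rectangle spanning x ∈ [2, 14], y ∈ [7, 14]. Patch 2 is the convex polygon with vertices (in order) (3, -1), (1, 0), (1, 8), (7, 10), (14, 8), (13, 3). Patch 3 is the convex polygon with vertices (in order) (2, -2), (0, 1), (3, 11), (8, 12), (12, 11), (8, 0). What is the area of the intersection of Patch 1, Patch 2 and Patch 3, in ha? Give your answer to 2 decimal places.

The intersection is the polygon with vertices (2,7.667), (2.222,8.407), (7,10), (11.2,8.8), (10.546,7), (2,7).
By the shoelace formula its area is 20.25.

20.25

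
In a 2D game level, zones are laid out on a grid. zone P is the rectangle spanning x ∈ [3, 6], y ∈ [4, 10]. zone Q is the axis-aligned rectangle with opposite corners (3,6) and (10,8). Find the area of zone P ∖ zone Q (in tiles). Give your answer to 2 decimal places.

|zone P∩zone Q|: x∈[3,6], y∈[6,8] → 3·2 = 6.
|zone P| = 18.
|zone P ∖ zone Q| = |zone P| − |zone P∩zone Q| = 18 − 6 = 12.00.

12.00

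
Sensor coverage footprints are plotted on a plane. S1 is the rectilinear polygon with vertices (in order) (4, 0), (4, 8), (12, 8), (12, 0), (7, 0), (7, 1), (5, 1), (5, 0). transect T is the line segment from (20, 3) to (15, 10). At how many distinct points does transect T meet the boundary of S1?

The segment lies entirely outside S1 and never meets its boundary.

0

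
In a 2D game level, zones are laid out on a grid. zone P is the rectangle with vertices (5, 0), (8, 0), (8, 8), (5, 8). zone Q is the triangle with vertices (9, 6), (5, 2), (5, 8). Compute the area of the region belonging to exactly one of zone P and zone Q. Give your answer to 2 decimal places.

|zone P| = 24, |zone Q| = 12, |zone P∩zone Q| = 11.25.
|zone P △ zone Q| = |zone P| + |zone Q| − 2·|zone P∩zone Q| = 24 + 12 − 22.5 = 13.50.

13.50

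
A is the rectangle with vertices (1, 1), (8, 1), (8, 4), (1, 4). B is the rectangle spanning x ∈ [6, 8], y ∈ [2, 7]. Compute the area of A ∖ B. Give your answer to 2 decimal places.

17.00

|A∩B|: x∈[6,8], y∈[2,4] → 2·2 = 4.
|A| = 21.
|A ∖ B| = |A| − |A∩B| = 21 − 4 = 17.00.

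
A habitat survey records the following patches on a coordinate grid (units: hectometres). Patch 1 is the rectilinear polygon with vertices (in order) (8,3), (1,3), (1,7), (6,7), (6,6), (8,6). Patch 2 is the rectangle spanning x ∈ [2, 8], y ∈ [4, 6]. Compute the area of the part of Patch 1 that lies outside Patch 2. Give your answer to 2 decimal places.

|Patch 1| = 26, |Patch 1∩Patch 2| = 12.
|Patch 1 ∖ Patch 2| = |Patch 1| − |Patch 1∩Patch 2| = 26 − 12 = 14.00.

14.00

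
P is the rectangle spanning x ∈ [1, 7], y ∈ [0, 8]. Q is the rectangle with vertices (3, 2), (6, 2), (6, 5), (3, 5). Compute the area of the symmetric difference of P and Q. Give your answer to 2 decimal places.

39.00

|P∩Q|: x∈[3,6], y∈[2,5] → 3·3 = 9.
|P △ Q| = |P| + |Q| − 2·|P∩Q| = 48 + 9 − 18 = 39.00.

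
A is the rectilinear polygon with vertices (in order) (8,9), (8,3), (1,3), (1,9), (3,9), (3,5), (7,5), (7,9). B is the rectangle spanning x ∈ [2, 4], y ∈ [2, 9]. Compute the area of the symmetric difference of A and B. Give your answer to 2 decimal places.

|A| = 26, |B| = 14, |A∩B| = 8.
|A △ B| = |A| + |B| − 2·|A∩B| = 26 + 14 − 16 = 24.00.

24.00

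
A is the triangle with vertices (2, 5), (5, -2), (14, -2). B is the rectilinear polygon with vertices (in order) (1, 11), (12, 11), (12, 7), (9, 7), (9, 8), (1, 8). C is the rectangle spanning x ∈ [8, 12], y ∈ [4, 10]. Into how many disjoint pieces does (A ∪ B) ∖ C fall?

(A ∪ B) ∖ C splits into 2 disjoint pieces (area 31.5, area 25).

2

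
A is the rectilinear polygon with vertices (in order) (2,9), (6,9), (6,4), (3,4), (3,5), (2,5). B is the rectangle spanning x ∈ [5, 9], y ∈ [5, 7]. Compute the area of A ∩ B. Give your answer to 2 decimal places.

2.00

The intersection is the polygon with vertices (6,5), (5,5), (5,7), (6,7).
By the shoelace formula its area is 2.00.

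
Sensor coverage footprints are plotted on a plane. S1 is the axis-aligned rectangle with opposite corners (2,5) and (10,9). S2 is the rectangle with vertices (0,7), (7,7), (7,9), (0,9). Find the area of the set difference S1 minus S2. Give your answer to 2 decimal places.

22.00

|S1∩S2|: x∈[2,7], y∈[7,9] → 5·2 = 10.
|S1| = 32.
|S1 ∖ S2| = |S1| − |S1∩S2| = 32 − 10 = 22.00.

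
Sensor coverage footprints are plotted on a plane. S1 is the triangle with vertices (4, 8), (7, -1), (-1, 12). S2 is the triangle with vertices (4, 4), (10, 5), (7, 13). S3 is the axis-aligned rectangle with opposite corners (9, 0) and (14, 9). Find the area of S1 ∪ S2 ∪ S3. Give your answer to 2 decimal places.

By inclusion–exclusion:
Individual areas: |S1| = 16.5, |S2| = 25.5, |S3| = 45.
|S1∩S2| = 1.193.
|S1∩S3| = 0.
|S2∩S3| = 1.4167.
|S1∩S2∩S3| = 0.
|S1 ∪ S2 ∪ S3| = 87 − 2.6096 + 0 = 84.39.

84.39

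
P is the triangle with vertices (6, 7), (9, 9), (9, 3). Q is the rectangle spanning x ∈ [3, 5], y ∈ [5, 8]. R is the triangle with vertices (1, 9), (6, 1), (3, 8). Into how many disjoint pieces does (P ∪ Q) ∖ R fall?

(P ∪ Q) ∖ R splits into 3 disjoint pieces (area 9, area 4.0714, area 0.2).

3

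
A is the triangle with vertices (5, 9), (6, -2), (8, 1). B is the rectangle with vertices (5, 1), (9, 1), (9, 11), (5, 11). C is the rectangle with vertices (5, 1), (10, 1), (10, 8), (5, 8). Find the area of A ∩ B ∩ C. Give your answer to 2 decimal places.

8.95

The intersection is the polygon with vertices (8,1), (5.727,1), (5.091,8), (5.375,8).
By the shoelace formula its area is 8.95.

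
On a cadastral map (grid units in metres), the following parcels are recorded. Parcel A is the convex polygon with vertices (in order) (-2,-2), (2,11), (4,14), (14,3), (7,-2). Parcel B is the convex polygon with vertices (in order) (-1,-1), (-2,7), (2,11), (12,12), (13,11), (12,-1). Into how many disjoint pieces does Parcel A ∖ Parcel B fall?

Parcel A ∖ Parcel B splits into 3 disjoint pieces (area 10.1, area 6.0667, area 2.4543).

3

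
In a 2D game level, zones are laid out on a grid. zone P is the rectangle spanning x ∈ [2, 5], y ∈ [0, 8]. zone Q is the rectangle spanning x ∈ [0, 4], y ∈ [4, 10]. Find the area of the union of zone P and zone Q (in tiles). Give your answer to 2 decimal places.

40.00

By inclusion–exclusion:
Individual areas: |zone P| = 24, |zone Q| = 24.
|zone P∩zone Q|: x∈[2,4], y∈[4,8] → 2·4 = 8.
|zone P ∪ zone Q| = 48 − 8 = 40.00.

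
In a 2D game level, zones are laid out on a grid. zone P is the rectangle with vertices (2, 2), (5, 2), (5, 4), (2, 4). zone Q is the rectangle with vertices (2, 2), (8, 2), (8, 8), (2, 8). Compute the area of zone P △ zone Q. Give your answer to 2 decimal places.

30.00

|zone P∩zone Q|: x∈[2,5], y∈[2,4] → 3·2 = 6.
|zone P △ zone Q| = |zone P| + |zone Q| − 2·|zone P∩zone Q| = 6 + 36 − 12 = 30.00.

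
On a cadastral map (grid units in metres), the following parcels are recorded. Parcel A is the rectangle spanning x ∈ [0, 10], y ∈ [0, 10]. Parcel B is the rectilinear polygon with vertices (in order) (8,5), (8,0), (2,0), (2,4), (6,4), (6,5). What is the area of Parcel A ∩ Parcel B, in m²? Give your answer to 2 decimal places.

The intersection is the polygon with vertices (2,0), (2,4), (6,4), (6,5), (8,5), (8,0).
By the shoelace formula its area is 26.00.

26.00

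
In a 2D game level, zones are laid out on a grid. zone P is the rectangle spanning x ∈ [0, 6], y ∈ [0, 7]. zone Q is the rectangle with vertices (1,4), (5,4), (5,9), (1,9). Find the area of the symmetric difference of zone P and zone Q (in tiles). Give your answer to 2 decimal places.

38.00

|zone P∩zone Q|: x∈[1,5], y∈[4,7] → 4·3 = 12.
|zone P △ zone Q| = |zone P| + |zone Q| − 2·|zone P∩zone Q| = 42 + 20 − 24 = 38.00.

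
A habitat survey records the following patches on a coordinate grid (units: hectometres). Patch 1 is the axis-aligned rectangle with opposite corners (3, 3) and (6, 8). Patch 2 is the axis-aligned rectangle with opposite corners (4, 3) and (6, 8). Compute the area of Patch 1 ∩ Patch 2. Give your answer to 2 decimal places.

|Patch 1∩Patch 2|: x∈[4,6], y∈[3,8] → 2·5 = 10.

10.00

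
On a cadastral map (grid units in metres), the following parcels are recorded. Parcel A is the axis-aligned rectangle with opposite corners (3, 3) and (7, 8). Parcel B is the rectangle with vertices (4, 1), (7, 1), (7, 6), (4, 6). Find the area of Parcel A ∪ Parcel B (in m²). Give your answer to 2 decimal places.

26.00

By inclusion–exclusion:
Individual areas: |Parcel A| = 20, |Parcel B| = 15.
|Parcel A∩Parcel B|: x∈[4,7], y∈[3,6] → 3·3 = 9.
|Parcel A ∪ Parcel B| = 35 − 9 = 26.00.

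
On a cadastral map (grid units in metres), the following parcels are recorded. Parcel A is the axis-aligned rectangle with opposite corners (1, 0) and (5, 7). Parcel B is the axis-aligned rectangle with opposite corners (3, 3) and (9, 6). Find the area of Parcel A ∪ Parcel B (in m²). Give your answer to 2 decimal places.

By inclusion–exclusion:
Individual areas: |Parcel A| = 28, |Parcel B| = 18.
|Parcel A∩Parcel B|: x∈[3,5], y∈[3,6] → 2·3 = 6.
|Parcel A ∪ Parcel B| = 46 − 6 = 40.00.

40.00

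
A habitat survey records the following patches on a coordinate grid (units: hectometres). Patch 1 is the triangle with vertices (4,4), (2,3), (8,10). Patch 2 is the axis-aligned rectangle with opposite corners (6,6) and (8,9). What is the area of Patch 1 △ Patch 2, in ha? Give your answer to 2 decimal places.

|Patch 1| = 4, |Patch 2| = 6, |Patch 1∩Patch 2| = 0.5714.
|Patch 1 △ Patch 2| = |Patch 1| + |Patch 2| − 2·|Patch 1∩Patch 2| = 4 + 6 − 1.1429 = 8.86.

8.86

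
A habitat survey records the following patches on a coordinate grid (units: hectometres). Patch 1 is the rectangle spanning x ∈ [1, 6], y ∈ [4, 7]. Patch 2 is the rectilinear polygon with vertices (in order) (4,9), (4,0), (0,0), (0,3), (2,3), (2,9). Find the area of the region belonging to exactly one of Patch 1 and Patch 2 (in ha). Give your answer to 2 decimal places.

27.00

|Patch 1| = 15, |Patch 2| = 24, |Patch 1∩Patch 2| = 6.
|Patch 1 △ Patch 2| = |Patch 1| + |Patch 2| − 2·|Patch 1∩Patch 2| = 15 + 24 − 12 = 27.00.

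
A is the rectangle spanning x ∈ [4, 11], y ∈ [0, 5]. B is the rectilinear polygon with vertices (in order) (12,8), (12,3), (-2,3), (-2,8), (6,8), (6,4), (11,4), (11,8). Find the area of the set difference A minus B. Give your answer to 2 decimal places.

26.00

|A| = 35, |A∩B| = 9.
|A ∖ B| = |A| − |A∩B| = 35 − 9 = 26.00.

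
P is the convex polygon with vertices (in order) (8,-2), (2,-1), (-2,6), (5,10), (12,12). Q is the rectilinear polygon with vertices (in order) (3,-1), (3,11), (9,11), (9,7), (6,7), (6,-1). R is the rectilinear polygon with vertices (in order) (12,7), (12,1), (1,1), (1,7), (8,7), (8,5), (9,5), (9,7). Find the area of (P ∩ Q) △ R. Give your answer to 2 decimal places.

|P ∩ Q| = 43.1071.
|(P ∩ Q) ∩ R| = 18.
|(P ∩ Q) △ R| = 43.1071 + 64 − 36 = 71.11.

71.11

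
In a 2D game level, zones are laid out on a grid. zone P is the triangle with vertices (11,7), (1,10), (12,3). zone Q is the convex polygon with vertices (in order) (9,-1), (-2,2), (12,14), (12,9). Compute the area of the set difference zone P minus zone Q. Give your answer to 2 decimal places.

4.95

|zone P| = 18.5, |zone P∩zone Q| = 13.5523.
|zone P ∖ zone Q| = |zone P| − |zone P∩zone Q| = 18.5 − 13.5523 = 4.95.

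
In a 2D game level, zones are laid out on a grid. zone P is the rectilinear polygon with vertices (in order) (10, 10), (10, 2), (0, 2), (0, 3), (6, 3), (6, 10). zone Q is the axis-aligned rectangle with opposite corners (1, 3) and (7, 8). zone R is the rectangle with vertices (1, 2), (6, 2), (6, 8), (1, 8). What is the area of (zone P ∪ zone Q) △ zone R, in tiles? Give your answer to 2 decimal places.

|zone P ∪ zone Q| = 63.
|(zone P ∪ zone Q) ∩ zone R| = 30.
|(zone P ∪ zone Q) △ zone R| = 63 + 30 − 60 = 33.00.

33.00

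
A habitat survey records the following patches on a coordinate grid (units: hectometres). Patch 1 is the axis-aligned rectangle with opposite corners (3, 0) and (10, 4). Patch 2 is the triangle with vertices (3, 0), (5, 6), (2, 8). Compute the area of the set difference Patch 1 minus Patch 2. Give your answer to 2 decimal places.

|Patch 1| = 28, |Patch 1∩Patch 2| = 2.6667.
|Patch 1 ∖ Patch 2| = |Patch 1| − |Patch 1∩Patch 2| = 28 − 2.6667 = 25.33.

25.33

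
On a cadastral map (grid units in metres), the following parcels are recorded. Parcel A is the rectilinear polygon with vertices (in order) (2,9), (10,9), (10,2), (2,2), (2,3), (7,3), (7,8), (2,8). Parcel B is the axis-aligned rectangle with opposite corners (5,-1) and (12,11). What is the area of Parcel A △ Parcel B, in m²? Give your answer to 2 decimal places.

|Parcel A| = 31, |Parcel B| = 84, |Parcel A∩Parcel B| = 25.
|Parcel A △ Parcel B| = |Parcel A| + |Parcel B| − 2·|Parcel A∩Parcel B| = 31 + 84 − 50 = 65.00.

65.00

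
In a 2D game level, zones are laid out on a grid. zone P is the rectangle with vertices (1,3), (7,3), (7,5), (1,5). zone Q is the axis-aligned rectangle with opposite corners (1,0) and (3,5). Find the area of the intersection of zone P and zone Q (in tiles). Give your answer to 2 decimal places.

|zone P∩zone Q|: x∈[1,3], y∈[3,5] → 2·2 = 4.

4.00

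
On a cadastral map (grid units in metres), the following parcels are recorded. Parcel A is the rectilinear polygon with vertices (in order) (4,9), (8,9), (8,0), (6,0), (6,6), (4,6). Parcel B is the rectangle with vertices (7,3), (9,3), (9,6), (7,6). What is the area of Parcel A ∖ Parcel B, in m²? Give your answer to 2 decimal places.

|Parcel A| = 24, |Parcel A∩Parcel B| = 3.
|Parcel A ∖ Parcel B| = |Parcel A| − |Parcel A∩Parcel B| = 24 − 3 = 21.00.

21.00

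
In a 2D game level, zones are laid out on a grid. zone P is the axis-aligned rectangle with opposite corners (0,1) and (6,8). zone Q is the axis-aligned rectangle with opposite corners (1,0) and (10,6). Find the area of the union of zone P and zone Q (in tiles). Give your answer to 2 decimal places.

By inclusion–exclusion:
Individual areas: |zone P| = 42, |zone Q| = 54.
|zone P∩zone Q|: x∈[1,6], y∈[1,6] → 5·5 = 25.
|zone P ∪ zone Q| = 96 − 25 = 71.00.

71.00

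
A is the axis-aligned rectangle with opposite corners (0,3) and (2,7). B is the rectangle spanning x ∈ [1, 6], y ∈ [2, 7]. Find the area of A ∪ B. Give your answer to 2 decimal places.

29.00

By inclusion–exclusion:
Individual areas: |A| = 8, |B| = 25.
|A∩B|: x∈[1,2], y∈[3,7] → 1·4 = 4.
|A ∪ B| = 33 − 4 = 29.00.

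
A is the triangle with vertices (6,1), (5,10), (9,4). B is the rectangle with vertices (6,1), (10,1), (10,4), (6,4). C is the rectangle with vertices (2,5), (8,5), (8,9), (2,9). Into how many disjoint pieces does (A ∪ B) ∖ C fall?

(A ∪ B) ∖ C splits into 2 disjoint pieces (area 0.2778, area 15.6389).

2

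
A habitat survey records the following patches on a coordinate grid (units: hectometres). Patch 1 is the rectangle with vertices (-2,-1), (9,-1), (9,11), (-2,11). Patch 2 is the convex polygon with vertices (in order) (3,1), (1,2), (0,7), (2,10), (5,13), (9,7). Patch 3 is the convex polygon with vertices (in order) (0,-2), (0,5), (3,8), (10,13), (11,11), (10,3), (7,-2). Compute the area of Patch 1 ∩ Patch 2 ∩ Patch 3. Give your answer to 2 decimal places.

The intersection is the polygon with vertices (9,7), (3,1), (1,2), (0.333,5.333), (3,8), (6.613,10.581).
By the shoelace formula its area is 42.88.

42.88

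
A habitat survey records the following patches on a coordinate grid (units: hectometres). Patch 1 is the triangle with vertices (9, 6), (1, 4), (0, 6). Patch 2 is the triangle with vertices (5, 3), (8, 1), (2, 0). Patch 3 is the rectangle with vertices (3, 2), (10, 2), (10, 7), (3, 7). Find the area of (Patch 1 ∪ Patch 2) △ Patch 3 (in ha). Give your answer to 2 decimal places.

40.00

|Patch 1 ∪ Patch 2| = 16.5.
|(Patch 1 ∪ Patch 2) ∩ Patch 3| = 5.75.
|(Patch 1 ∪ Patch 2) △ Patch 3| = 16.5 + 35 − 11.5 = 40.00.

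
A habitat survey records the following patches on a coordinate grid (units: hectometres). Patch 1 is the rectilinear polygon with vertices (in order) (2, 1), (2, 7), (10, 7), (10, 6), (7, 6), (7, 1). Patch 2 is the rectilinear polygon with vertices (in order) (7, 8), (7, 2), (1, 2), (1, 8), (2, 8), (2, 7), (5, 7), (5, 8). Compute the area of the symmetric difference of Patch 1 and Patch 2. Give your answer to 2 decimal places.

16.00

|Patch 1| = 33, |Patch 2| = 33, |Patch 1∩Patch 2| = 25.
|Patch 1 △ Patch 2| = |Patch 1| + |Patch 2| − 2·|Patch 1∩Patch 2| = 33 + 33 − 50 = 16.00.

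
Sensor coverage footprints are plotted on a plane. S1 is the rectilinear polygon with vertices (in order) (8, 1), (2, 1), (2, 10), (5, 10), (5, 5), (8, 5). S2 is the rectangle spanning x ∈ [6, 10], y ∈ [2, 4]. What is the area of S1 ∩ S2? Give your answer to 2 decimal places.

The intersection is the polygon with vertices (8,2), (6,2), (6,4), (8,4).
By the shoelace formula its area is 4.00.

4.00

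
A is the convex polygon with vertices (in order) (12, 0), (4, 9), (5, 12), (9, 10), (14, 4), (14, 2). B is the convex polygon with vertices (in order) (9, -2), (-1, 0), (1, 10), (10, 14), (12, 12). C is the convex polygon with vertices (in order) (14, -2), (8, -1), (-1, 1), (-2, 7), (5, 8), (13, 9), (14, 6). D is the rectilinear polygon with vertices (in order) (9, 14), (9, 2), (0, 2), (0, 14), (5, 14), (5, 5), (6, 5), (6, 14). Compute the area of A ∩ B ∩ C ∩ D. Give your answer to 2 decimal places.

9.76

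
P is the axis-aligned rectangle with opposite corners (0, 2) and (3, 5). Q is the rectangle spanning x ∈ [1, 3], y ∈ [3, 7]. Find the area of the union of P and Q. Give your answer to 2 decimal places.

By inclusion–exclusion:
Individual areas: |P| = 9, |Q| = 8.
|P∩Q|: x∈[1,3], y∈[3,5] → 2·2 = 4.
|P ∪ Q| = 17 − 4 = 13.00.

13.00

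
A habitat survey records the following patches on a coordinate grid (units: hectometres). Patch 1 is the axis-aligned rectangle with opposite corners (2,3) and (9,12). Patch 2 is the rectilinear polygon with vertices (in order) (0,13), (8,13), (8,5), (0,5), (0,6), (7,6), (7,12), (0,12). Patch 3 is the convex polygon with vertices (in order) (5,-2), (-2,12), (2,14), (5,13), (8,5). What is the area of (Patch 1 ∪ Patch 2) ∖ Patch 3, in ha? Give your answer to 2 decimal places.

23.36

|Patch 1 ∪ Patch 2| = 73.
|(Patch 1 ∪ Patch 2) ∩ Patch 3| = 49.6429.
|(Patch 1 ∪ Patch 2) ∖ Patch 3| = 73 − 49.6429 = 23.36.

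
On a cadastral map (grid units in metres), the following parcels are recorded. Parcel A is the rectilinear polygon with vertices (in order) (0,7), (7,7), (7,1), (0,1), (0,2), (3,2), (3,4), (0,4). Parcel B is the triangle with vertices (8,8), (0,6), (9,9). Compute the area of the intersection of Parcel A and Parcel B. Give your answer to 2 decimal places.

The intersection is the polygon with vertices (4,7), (0,6), (3,7).
By the shoelace formula its area is 0.50.

0.50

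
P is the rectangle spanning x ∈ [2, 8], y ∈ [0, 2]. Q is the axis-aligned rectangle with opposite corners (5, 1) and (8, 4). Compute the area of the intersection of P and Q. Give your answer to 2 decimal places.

|P∩Q|: x∈[5,8], y∈[1,2] → 3·1 = 3.

3.00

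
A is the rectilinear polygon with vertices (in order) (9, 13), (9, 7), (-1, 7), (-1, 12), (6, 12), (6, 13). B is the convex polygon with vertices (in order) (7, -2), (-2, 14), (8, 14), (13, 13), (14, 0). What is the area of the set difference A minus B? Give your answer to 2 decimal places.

7.66

|A| = 53, |A∩B| = 45.3438.
|A ∖ B| = |A| − |A∩B| = 53 − 45.3438 = 7.66.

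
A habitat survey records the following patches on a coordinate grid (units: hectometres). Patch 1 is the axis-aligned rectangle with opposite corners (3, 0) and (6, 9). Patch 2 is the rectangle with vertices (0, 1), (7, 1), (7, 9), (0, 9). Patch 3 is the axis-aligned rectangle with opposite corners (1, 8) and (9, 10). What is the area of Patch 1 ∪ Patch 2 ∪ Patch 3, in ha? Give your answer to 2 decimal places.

69.00

By inclusion–exclusion:
Individual areas: |Patch 1| = 27, |Patch 2| = 56, |Patch 3| = 16.
|Patch 1∩Patch 2|: x∈[3,6], y∈[1,9] → 3·8 = 24.
|Patch 1∩Patch 3|: x∈[3,6], y∈[8,9] → 3·1 = 3.
|Patch 2∩Patch 3|: x∈[1,7], y∈[8,9] → 6·1 = 6.
|Patch 1∩Patch 2∩Patch 3| = 3.
|Patch 1 ∪ Patch 2 ∪ Patch 3| = 99 − 33 + 3 = 69.00.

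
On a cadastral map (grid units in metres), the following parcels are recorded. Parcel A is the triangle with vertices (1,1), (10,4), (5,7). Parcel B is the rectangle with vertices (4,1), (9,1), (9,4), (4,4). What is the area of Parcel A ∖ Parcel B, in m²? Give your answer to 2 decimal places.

15.17

|Parcel A| = 21, |Parcel A∩Parcel B| = 5.8333.
|Parcel A ∖ Parcel B| = |Parcel A| − |Parcel A∩Parcel B| = 21 − 5.8333 = 15.17.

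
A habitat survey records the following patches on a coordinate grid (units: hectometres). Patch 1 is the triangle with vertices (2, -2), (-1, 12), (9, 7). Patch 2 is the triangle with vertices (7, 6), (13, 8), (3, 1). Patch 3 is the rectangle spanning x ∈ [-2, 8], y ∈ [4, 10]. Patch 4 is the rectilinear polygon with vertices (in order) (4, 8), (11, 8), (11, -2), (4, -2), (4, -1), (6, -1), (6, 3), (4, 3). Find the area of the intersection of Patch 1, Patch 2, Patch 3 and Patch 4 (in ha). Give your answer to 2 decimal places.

The intersection is the polygon with vertices (8,6.333), (8,5.714), (6.667,4), (5.4,4), (7,6).
By the shoelace formula its area is 2.62.

2.62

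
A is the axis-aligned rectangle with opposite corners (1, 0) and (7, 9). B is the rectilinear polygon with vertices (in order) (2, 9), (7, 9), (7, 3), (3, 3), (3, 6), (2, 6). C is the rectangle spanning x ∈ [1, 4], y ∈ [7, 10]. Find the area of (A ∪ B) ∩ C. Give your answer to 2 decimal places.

The region (A ∪ B) ∩ C is the polygon with vertices (1,9), (2,9), (4,9), (4,7), (1,7).
By the shoelace formula its area is 6.00.

6.00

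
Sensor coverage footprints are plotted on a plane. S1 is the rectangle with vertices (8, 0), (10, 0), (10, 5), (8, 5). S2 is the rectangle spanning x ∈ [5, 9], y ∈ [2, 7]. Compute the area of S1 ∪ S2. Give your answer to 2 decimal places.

By inclusion–exclusion:
Individual areas: |S1| = 10, |S2| = 20.
|S1∩S2|: x∈[8,9], y∈[2,5] → 1·3 = 3.
|S1 ∪ S2| = 30 − 3 = 27.00.

27.00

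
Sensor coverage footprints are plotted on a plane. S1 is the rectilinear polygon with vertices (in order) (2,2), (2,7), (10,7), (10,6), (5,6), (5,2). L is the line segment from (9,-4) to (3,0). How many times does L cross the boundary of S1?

0

The segment lies entirely outside S1 and never meets its boundary.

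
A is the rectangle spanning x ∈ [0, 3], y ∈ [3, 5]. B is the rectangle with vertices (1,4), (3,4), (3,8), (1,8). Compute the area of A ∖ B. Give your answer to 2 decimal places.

4.00

|A∩B|: x∈[1,3], y∈[4,5] → 2·1 = 2.
|A| = 6.
|A ∖ B| = |A| − |A∩B| = 6 − 2 = 4.00.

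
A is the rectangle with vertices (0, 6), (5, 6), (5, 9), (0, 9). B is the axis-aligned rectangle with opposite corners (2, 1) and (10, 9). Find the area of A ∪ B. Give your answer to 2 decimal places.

By inclusion–exclusion:
Individual areas: |A| = 15, |B| = 64.
|A∩B|: x∈[2,5], y∈[6,9] → 3·3 = 9.
|A ∪ B| = 79 − 9 = 70.00.

70.00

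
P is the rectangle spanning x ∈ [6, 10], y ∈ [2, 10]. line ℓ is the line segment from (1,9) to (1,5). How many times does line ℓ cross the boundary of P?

The segment lies entirely outside P and never meets its boundary.

0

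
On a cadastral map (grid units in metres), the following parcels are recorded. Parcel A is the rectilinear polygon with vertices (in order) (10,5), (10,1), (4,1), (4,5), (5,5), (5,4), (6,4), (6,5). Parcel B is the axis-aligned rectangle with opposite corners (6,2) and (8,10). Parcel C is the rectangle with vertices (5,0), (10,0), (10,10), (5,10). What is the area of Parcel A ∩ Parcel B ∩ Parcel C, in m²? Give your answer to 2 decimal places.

6.00

The intersection is the polygon with vertices (8,5), (8,2), (6,2), (6,4), (6,5).
By the shoelace formula its area is 6.00.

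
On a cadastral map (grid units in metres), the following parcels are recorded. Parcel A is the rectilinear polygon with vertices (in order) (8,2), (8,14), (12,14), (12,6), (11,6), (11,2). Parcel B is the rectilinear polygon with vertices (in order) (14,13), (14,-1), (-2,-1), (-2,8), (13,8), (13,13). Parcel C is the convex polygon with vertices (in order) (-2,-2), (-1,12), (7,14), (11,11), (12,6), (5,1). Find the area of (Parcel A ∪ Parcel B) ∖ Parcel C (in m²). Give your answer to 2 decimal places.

|Parcel A ∪ Parcel B| = 173.
|(Parcel A ∪ Parcel B) ∩ Parcel C| = 99.1726.
|(Parcel A ∪ Parcel B) ∖ Parcel C| = 173 − 99.1726 = 73.83.

73.83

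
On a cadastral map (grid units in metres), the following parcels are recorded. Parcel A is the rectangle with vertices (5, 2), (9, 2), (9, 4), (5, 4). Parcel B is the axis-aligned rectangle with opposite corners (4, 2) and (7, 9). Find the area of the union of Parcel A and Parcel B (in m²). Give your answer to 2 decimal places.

By inclusion–exclusion:
Individual areas: |Parcel A| = 8, |Parcel B| = 21.
|Parcel A∩Parcel B|: x∈[5,7], y∈[2,4] → 2·2 = 4.
|Parcel A ∪ Parcel B| = 29 − 4 = 25.00.

25.00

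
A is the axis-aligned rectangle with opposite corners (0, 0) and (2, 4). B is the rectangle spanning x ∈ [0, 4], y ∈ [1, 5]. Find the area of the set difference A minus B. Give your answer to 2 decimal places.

2.00

|A∩B|: x∈[0,2], y∈[1,4] → 2·3 = 6.
|A| = 8.
|A ∖ B| = |A| − |A∩B| = 8 − 6 = 2.00.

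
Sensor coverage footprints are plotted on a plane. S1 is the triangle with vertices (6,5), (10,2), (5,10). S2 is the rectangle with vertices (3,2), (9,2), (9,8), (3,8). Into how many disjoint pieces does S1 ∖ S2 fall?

2

S1 ∖ S2 splits into 2 disjoint pieces (area 0.425, area 0.85).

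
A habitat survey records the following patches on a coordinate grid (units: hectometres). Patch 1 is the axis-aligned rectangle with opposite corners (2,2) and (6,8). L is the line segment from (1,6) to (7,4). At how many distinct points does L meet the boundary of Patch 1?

The segment meets the boundary at (6,4.333), (2,5.667).

2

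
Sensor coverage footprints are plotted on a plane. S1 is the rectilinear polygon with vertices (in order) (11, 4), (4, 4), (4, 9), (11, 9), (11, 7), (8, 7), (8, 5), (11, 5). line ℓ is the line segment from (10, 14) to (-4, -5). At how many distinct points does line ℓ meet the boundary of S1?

2

The segment meets the boundary at (4,5.857), (6.316,9).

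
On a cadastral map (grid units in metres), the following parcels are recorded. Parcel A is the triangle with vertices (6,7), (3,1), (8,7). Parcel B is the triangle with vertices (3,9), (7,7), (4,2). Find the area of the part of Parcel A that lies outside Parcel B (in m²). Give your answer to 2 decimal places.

|Parcel A| = 6, |Parcel A∩Parcel B| = 3.5103.
|Parcel A ∖ Parcel B| = |Parcel A| − |Parcel A∩Parcel B| = 6 − 3.5103 = 2.49.

2.49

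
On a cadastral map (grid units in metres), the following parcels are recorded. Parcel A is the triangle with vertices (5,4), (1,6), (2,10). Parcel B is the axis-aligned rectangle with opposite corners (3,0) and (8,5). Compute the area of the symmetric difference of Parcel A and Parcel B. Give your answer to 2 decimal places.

|Parcel A| = 9, |Parcel B| = 25, |Parcel A∩Parcel B| = 0.75.
|Parcel A △ Parcel B| = |Parcel A| + |Parcel B| − 2·|Parcel A∩Parcel B| = 9 + 25 − 1.5 = 32.50.

32.50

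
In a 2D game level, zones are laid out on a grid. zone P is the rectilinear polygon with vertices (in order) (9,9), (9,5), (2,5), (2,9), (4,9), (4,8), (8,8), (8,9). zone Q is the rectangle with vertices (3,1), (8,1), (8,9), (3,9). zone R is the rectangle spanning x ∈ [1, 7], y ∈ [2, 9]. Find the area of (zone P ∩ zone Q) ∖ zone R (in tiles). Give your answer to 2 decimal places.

3.00

|zone P ∩ zone Q| = 16.
|(zone P ∩ zone Q) ∩ zone R| = 13.
|(zone P ∩ zone Q) ∖ zone R| = 16 − 13 = 3.00.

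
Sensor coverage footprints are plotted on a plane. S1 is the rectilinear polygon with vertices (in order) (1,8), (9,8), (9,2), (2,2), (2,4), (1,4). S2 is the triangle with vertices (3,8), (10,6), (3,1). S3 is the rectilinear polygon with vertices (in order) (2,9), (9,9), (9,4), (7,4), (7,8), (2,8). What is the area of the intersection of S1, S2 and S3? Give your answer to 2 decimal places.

3.99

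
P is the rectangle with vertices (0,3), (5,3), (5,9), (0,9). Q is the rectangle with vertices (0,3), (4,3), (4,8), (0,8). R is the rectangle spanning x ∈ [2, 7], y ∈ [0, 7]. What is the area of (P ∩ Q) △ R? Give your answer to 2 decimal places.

39.00

|P ∩ Q| = 20.
|(P ∩ Q) ∩ R| = 8.
|(P ∩ Q) △ R| = 20 + 35 − 16 = 39.00.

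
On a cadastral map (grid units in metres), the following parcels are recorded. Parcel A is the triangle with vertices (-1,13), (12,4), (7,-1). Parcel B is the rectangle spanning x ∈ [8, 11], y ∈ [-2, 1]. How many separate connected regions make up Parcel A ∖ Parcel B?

Parcel A ∖ Parcel B is a single connected region.

1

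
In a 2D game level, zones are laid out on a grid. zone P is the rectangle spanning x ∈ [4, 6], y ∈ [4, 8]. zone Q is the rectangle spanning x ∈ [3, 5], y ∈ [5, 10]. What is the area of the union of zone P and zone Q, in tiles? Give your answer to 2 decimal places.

By inclusion–exclusion:
Individual areas: |zone P| = 8, |zone Q| = 10.
|zone P∩zone Q|: x∈[4,5], y∈[5,8] → 1·3 = 3.
|zone P ∪ zone Q| = 18 − 3 = 15.00.

15.00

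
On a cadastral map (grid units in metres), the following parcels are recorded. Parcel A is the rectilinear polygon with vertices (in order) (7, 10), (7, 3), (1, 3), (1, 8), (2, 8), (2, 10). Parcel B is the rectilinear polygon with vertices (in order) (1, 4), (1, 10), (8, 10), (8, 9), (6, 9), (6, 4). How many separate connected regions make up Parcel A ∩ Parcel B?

1

Parcel A ∩ Parcel B is a single connected region.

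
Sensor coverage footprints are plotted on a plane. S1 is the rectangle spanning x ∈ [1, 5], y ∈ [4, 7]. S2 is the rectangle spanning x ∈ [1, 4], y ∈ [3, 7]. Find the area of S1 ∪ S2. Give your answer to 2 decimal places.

15.00

By inclusion–exclusion:
Individual areas: |S1| = 12, |S2| = 12.
|S1∩S2|: x∈[1,4], y∈[4,7] → 3·3 = 9.
|S1 ∪ S2| = 24 − 9 = 15.00.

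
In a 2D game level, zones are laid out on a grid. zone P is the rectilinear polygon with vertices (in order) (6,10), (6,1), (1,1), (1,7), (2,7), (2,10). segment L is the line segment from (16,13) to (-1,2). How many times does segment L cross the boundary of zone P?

2

The segment meets the boundary at (1,3.294), (6,6.529).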